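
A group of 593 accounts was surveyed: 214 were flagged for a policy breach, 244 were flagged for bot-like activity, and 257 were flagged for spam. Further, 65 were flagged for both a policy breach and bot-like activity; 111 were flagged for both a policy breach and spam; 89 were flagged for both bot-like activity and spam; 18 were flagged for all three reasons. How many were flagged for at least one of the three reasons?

468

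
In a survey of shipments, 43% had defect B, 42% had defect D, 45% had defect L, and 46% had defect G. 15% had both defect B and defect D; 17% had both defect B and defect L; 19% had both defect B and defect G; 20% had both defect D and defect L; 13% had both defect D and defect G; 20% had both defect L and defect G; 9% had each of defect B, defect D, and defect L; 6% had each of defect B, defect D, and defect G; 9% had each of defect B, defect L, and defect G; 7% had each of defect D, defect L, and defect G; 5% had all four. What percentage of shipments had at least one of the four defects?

98%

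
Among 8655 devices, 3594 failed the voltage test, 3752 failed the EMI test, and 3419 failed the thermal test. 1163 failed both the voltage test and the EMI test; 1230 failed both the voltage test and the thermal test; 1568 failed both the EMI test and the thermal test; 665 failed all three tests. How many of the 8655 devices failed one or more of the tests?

7469

Apply inclusion-exclusion:
|at least one| = 3594 + 3752 + 3419 − 1163 − 1230 − 1568 + 665 = 7469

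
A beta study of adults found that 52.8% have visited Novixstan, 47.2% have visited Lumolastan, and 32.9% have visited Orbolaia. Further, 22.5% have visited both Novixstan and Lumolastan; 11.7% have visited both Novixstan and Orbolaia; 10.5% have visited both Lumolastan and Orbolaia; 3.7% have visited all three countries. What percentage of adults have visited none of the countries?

Inclusion–exclusion gives
P(union) = 52.8 + 47.2 + 32.9 − 22.5 − 11.7 − 10.5 + 3.7 = 91.9%
P(none) = 100% − 91.9% = 8.1%

8.1%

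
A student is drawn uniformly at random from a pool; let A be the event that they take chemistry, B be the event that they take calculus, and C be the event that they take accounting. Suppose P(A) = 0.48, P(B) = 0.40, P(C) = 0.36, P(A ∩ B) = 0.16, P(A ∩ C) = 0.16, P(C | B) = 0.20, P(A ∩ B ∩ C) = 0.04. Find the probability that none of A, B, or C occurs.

0.12

P(B ∩ C) = P(B)·P(C|B) = 0.40 × 0.20 = 0.08
Apply inclusion-exclusion:
P(A ∪ B ∪ C) = 0.48 + 0.40 + 0.36 − 0.16 − 0.16 − 0.08 + 0.04 = 0.88
P(none) = 1 − 0.88 = 0.12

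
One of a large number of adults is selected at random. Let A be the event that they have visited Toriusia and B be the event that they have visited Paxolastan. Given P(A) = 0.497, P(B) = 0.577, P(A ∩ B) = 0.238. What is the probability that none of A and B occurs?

0.164

P(A ∪ B) = 0.497 + 0.577 − 0.238 = 0.836
P(none) = 1 − 0.836 = 0.164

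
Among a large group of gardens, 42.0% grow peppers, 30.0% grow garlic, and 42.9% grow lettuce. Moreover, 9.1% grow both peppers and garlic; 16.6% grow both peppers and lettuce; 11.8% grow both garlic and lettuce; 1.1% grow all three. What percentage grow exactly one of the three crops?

43.2%

By inclusion–exclusion (exactly-one form):
P(exactly one) = 42.0 + 30.0 + 42.9 − 2·9.1 − 2·16.6 − 2·11.8 + 3·1.1 = 43.2%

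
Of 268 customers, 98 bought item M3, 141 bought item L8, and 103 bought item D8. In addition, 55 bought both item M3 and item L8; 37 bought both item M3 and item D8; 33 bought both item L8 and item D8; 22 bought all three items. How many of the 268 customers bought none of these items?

Inclusion–exclusion gives
|at least one| = 98 + 141 + 103 − 55 − 37 − 33 + 22 = 239
None: 268 − 239 = 29

29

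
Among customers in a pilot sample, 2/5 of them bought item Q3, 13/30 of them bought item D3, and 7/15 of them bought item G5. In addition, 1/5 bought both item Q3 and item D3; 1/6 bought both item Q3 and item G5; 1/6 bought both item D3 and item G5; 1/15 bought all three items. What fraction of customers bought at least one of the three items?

By inclusion–exclusion:
P(at least one) = 2/5 + 13/30 + 7/15 − 1/5 − 1/6 − 1/6 + 1/15 = 5/6

5/6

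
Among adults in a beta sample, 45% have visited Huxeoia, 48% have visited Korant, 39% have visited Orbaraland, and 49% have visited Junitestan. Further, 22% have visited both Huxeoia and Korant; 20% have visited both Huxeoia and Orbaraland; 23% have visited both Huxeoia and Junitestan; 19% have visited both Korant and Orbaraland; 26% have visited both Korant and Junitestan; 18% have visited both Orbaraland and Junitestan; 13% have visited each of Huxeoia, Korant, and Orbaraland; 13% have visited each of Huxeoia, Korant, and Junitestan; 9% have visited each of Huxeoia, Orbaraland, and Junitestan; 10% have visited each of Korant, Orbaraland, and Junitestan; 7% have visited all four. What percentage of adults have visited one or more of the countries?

91%

By inclusion–exclusion:
P(≥1) = 45 + 48 + 39 + 49 − 22 − 20 − 23 − 19 − 26 − 18 + 13 + 13 + 9 + 10 − 7 = 91%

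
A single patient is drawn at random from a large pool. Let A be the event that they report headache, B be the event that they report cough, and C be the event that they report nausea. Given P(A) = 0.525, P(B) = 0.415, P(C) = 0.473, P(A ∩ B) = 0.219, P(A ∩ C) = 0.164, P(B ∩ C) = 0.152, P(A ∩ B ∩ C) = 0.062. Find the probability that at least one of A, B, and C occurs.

P(A ∪ B ∪ C) = 0.525 + 0.415 + 0.473 − 0.219 − 0.164 − 0.152 + 0.062 = 0.940

0.940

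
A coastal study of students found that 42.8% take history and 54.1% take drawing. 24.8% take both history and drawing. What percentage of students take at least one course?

72.1%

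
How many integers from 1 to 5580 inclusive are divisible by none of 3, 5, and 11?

2706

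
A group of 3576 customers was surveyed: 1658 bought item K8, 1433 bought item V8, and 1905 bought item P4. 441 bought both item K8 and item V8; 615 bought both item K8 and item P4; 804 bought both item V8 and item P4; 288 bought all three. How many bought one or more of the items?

3424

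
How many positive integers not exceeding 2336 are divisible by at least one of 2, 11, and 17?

Apply inclusion-exclusion:
1168 + 212 + 137 − 106 − 68 − 12 + 6 = 1337

1337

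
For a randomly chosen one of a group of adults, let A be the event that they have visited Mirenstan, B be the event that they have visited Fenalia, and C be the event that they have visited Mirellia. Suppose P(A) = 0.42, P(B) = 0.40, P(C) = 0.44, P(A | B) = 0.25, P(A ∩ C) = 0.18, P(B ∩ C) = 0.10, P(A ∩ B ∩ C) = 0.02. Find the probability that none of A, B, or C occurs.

P(A ∩ B) = P(B)·P(A|B) = 0.40 × 0.25 = 0.10
By inclusion-exclusion,
P(A ∪ B ∪ C) = 0.42 + 0.40 + 0.44 − 0.10 − 0.18 − 0.10 + 0.02 = 0.90
P(none) = 1 − 0.90 = 0.10

0.10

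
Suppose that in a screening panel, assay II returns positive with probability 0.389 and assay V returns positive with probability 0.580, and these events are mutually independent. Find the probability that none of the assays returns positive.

P(none) = (1 − 0.389) × (1 − 0.580) = 0.611 × 0.420 = 0.25662

0.25662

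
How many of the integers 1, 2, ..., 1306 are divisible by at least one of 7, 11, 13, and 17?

floor(1306/7) + floor(1306/11) + floor(1306/13) + floor(1306/17) − floor(1306/77) − floor(1306/91) − floor(1306/119) − floor(1306/143) − floor(1306/187) − floor(1306/221) + floor(1306/1001) + floor(1306/1309) + floor(1306/1547) + floor(1306/2431) − floor(1306/17017) = 186 + 118 + 100 + 76 − 16 − 14 − 10 − 9 − 6 − 5 + 1 + 0 + 0 + 0 − 0 = 421

421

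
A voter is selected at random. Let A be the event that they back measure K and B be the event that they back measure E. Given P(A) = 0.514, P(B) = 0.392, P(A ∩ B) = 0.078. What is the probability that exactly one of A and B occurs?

P(exactly one) = 0.514 + 0.392 − 2·0.078 = 0.750

0.750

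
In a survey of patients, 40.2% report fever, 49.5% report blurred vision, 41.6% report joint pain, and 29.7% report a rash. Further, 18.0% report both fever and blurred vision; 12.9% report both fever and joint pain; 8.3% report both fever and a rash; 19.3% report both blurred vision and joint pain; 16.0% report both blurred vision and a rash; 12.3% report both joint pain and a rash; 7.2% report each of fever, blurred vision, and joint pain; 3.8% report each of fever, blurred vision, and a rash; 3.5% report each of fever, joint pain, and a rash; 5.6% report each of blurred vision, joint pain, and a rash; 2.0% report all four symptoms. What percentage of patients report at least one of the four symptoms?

92.3%

By inclusion-exclusion,
P(union) = 40.2 + 49.5 + 41.6 + 29.7 − 18.0 − 12.9 − 8.3 − 19.3 − 16.0 − 12.3 + 7.2 + 3.8 + 3.5 + 5.6 − 2.0 = 92.3%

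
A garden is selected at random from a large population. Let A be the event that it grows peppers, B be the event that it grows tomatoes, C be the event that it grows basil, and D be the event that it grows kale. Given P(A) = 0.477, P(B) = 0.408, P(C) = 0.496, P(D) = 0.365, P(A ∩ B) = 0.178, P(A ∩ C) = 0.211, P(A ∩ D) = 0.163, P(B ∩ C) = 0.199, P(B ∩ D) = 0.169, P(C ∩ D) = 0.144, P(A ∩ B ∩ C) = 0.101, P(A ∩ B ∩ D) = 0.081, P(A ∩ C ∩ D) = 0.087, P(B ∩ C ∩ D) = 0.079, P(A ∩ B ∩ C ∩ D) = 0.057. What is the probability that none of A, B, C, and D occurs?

P(A ∪ B ∪ C ∪ D) = 0.477 + 0.408 + 0.496 + 0.365 − 0.178 − 0.211 − 0.163 − 0.199 − 0.169 − 0.144 + 0.101 + 0.081 + 0.087 + 0.079 − 0.057 = 0.973
P(none) = 1 − 0.973 = 0.027

0.027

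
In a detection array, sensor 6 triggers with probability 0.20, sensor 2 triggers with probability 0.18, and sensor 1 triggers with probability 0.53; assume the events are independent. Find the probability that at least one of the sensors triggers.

P(none) = (1 − 0.20) × (1 − 0.18) × (1 − 0.53) = 0.80 × 0.82 × 0.47 = 0.30832
P(at least one) = 1 − 0.30832 = 0.69168

0.69168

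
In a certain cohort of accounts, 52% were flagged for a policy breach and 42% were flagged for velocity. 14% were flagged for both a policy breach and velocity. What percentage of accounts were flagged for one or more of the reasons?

By inclusion–exclusion:
P(at least one) = 52 + 42 − 14 = 80%

80%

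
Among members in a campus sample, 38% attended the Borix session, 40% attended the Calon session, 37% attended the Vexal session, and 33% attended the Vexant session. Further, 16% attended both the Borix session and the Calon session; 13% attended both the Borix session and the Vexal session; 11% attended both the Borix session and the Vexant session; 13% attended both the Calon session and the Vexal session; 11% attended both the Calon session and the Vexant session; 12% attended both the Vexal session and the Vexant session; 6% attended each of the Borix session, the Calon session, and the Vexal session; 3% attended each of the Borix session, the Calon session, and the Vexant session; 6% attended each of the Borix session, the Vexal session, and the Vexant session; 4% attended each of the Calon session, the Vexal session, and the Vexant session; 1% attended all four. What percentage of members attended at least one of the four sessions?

90%

P(≥1) = 38 + 40 + 37 + 33 − 16 − 13 − 11 − 13 − 11 − 12 + 6 + 3 + 6 + 4 − 1 = 90%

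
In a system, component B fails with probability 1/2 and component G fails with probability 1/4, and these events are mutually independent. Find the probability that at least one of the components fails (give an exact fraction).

5/8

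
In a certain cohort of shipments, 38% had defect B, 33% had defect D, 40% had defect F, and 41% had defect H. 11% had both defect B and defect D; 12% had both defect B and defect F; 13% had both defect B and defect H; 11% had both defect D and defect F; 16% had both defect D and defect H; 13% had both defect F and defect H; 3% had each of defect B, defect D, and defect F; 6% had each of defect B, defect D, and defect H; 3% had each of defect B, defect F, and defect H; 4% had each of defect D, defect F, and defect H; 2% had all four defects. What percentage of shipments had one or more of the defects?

90%

P(at least one) = 38 + 33 + 40 + 41 − 11 − 12 − 13 − 11 − 16 − 13 + 3 + 6 + 3 + 4 − 2 = 90%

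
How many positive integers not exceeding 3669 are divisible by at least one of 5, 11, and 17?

1156

Inclusion–exclusion gives
733 + 333 + 215 − 66 − 43 − 19 + 3 = 1156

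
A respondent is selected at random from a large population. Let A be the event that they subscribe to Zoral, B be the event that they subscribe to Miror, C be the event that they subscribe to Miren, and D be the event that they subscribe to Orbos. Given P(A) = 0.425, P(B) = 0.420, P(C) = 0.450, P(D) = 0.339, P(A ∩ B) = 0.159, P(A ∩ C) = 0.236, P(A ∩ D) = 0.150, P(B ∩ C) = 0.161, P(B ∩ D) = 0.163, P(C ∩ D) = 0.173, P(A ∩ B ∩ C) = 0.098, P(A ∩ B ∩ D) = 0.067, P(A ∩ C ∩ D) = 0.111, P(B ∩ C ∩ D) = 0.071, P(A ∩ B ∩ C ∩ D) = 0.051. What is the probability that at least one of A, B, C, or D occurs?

Using inclusion–exclusion:
P(A ∪ B ∪ C ∪ D) = 0.425 + 0.420 + 0.450 + 0.339 − 0.159 − 0.236 − 0.150 − 0.161 − 0.163 − 0.173 + 0.098 + 0.067 + 0.111 + 0.071 − 0.051 = 0.888

0.888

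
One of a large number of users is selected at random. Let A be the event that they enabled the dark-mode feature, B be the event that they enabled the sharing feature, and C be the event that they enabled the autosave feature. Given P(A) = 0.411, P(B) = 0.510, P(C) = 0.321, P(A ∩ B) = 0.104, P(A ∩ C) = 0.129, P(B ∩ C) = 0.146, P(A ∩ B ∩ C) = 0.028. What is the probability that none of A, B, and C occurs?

Using inclusion–exclusion:
P(A ∪ B ∪ C) = 0.411 + 0.510 + 0.321 − 0.104 − 0.129 − 0.146 + 0.028 = 0.891
P(none) = 1 − 0.891 = 0.109

0.109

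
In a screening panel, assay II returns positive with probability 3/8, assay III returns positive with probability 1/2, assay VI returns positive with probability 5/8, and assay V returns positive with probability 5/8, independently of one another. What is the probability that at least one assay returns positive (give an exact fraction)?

Since the events are independent, P(none) is the product of the individual non-occurrence probabilities.
P(none) = (1 − 3/8) × (1 − 1/2) × (1 − 5/8) × (1 − 5/8) = 5/8 × 1/2 × 3/8 × 3/8 = 45/1024
P(at least one) = 1 − 45/1024 = 979/1024

979/1024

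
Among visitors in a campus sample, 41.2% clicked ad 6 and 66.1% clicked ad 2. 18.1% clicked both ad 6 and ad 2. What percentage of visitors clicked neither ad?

P(union) = 41.2 + 66.1 − 18.1 = 89.2%
P(none) = 100% − 89.2% = 10.8%

10.8%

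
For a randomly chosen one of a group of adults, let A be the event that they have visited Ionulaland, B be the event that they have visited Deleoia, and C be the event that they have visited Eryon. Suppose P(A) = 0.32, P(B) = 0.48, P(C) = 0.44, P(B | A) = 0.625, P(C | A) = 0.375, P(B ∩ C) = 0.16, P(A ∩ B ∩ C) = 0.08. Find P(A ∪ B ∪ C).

0.84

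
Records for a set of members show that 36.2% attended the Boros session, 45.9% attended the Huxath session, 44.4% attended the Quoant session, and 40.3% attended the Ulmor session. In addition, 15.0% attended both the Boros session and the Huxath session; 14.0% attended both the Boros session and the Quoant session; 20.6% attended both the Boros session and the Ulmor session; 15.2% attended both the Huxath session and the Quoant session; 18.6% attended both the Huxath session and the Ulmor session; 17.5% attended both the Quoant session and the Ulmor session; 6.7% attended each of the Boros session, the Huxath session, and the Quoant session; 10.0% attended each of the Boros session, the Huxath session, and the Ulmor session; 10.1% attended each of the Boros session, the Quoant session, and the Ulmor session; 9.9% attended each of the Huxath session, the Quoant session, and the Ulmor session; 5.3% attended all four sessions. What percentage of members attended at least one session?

Inclusion–exclusion gives
P(≥1) = 36.2 + 45.9 + 44.4 + 40.3 − 15.0 − 14.0 − 20.6 − 15.2 − 18.6 − 17.5 + 6.7 + 10.0 + 10.1 + 9.9 − 5.3 = 97.3%

97.3%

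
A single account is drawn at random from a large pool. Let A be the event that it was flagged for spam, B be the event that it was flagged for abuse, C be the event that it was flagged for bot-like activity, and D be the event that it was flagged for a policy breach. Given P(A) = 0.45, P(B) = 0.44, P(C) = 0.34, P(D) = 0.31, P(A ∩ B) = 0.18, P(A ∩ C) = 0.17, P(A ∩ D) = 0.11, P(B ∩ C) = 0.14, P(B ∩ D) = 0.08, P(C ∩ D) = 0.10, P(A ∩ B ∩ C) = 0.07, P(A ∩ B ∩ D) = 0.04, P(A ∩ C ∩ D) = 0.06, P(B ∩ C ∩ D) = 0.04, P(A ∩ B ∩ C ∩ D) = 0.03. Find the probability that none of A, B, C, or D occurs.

By inclusion-exclusion,
P(A ∪ B ∪ C ∪ D) = 0.45 + 0.44 + 0.34 + 0.31 − 0.18 − 0.17 − 0.11 − 0.14 − 0.08 − 0.10 + 0.07 + 0.04 + 0.06 + 0.04 − 0.03 = 0.94
P(none) = 1 − 0.94 = 0.06

0.06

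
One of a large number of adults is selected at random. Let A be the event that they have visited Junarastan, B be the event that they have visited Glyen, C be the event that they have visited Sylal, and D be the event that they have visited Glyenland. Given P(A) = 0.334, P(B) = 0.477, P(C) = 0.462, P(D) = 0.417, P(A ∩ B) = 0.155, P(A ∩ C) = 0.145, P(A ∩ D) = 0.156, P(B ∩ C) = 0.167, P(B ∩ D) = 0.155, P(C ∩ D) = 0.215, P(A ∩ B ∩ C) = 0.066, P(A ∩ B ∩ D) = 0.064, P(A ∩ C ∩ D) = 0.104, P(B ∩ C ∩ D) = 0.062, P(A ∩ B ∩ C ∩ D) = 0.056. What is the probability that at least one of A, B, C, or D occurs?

0.937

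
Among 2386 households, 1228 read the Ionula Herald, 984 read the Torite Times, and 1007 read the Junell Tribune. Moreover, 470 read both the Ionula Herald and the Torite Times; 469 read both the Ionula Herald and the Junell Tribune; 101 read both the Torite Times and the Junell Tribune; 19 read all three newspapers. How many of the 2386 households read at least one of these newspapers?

By inclusion–exclusion:
|at least one| = 1228 + 984 + 1007 − 470 − 469 − 101 + 19 = 2198

2198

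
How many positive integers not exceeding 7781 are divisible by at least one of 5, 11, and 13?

2557

By inclusion-exclusion,
⌊7781/5⌋ + ⌊7781/11⌋ + ⌊7781/13⌋ − ⌊7781/55⌋ − ⌊7781/65⌋ − ⌊7781/143⌋ + ⌊7781/715⌋ = 1556 + 707 + 598 − 141 − 119 − 54 + 10 = 2557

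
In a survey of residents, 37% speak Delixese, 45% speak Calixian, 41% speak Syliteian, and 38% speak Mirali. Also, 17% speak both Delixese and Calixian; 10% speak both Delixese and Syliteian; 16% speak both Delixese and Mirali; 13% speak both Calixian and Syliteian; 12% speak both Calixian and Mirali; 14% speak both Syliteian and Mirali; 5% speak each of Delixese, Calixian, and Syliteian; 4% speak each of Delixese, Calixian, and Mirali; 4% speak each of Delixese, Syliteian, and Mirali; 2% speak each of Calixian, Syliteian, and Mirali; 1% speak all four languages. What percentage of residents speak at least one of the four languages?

Apply inclusion-exclusion:
P(≥1) = 37 + 45 + 41 + 38 − 17 − 10 − 16 − 13 − 12 − 14 + 5 + 4 + 4 + 2 − 1 = 93%

93%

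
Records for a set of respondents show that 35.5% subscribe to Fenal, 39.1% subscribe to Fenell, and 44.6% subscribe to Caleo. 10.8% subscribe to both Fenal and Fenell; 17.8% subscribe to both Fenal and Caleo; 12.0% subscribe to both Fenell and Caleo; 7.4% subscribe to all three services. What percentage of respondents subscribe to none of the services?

14.0%

Apply inclusion-exclusion:
P(≥1) = 35.5 + 39.1 + 44.6 − 10.8 − 17.8 − 12.0 + 7.4 = 86.0%
P(none) = 100% − 86.0% = 14.0%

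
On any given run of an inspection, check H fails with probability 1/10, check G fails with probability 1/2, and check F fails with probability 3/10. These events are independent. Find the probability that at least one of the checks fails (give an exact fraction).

137/200

Independence gives P(none) = ∏(1 − pᵢ).
P(none) = (1 − 1/10) × (1 − 1/2) × (1 − 3/10) = 9/10 × 1/2 × 7/10 = 63/200
P(at least one) = 1 − 63/200 = 137/200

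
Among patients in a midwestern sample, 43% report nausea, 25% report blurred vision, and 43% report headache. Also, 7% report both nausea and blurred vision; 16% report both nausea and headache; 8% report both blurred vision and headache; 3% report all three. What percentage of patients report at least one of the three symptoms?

83%

By inclusion-exclusion,
P(union) = 43 + 25 + 43 − 7 − 16 − 8 + 3 = 83%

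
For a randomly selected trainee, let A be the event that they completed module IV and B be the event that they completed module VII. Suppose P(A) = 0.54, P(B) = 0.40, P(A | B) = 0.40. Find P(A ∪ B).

0.78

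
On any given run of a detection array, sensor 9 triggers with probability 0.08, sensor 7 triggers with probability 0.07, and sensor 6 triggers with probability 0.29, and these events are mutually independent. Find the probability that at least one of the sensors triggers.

P(none) = (1 − 0.08) × (1 − 0.07) × (1 − 0.29) = 0.92 × 0.93 × 0.71 = 0.607476
P(at least one) = 1 − 0.607476 = 0.392524

0.392524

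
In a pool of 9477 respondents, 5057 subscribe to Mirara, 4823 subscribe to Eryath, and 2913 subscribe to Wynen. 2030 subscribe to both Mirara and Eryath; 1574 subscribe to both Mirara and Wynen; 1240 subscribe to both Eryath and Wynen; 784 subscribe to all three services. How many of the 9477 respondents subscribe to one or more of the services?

8733

Inclusion–exclusion gives
N(≥1) = 5057 + 4823 + 2913 − 2030 − 1574 − 1240 + 784 = 8733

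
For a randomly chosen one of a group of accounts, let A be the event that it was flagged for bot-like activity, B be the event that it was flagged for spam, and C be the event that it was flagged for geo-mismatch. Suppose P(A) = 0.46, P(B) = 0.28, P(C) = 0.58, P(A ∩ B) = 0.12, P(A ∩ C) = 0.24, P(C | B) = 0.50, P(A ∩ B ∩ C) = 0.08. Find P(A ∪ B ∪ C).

0.90

P(B ∩ C) = P(B)·P(C|B) = 0.28 × 0.50 = 0.14
P(A ∪ B ∪ C) = 0.46 + 0.28 + 0.58 − 0.12 − 0.24 − 0.14 + 0.08 = 0.90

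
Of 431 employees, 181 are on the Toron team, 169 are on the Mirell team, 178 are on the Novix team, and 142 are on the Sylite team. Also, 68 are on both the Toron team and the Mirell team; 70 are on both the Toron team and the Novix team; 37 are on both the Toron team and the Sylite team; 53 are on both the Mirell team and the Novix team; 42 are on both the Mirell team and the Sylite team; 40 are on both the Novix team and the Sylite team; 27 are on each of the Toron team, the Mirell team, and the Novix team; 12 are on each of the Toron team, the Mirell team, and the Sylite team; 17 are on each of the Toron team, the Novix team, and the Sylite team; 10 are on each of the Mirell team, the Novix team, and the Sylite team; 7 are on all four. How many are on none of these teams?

|union| = 181 + 169 + 178 + 142 − 68 − 70 − 37 − 53 − 42 − 40 + 27 + 12 + 17 + 10 − 7 = 419
None: 431 − 419 = 12

12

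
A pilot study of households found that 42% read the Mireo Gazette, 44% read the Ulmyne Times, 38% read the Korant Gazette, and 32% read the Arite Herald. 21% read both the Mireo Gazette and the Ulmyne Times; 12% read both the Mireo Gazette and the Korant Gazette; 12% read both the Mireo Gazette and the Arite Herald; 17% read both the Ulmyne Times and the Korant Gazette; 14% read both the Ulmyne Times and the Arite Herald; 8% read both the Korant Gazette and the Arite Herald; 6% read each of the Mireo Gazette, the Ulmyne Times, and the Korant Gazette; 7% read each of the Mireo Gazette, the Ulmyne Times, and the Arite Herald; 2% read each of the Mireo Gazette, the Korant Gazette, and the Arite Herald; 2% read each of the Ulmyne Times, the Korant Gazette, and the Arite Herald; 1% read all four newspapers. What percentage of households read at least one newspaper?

88%

Apply inclusion-exclusion:
P(union) = 42 + 44 + 38 + 32 − 21 − 12 − 12 − 17 − 14 − 8 + 6 + 7 + 2 + 2 − 1 = 88%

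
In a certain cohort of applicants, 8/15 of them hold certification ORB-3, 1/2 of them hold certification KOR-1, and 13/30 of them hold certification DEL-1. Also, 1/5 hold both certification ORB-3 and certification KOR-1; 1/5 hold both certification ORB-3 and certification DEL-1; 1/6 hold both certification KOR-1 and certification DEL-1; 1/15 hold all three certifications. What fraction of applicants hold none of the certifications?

Inclusion–exclusion gives
P(≥1) = 8/15 + 1/2 + 13/30 − 1/5 − 1/5 − 1/6 + 1/15 = 29/30
P(none) = 1 − 29/30 = 1/30

1/30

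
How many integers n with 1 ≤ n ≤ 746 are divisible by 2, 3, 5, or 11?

By inclusion–exclusion:
⌊746/2⌋ + ⌊746/3⌋ + ⌊746/5⌋ + ⌊746/11⌋ − ⌊746/6⌋ − ⌊746/10⌋ − ⌊746/22⌋ − ⌊746/15⌋ − ⌊746/33⌋ − ⌊746/55⌋ + ⌊746/30⌋ + ⌊746/66⌋ + ⌊746/110⌋ + ⌊746/165⌋ − ⌊746/330⌋ = 373 + 248 + 149 + 67 − 124 − 74 − 33 − 49 − 22 − 13 + 24 + 11 + 6 + 4 − 2 = 565

565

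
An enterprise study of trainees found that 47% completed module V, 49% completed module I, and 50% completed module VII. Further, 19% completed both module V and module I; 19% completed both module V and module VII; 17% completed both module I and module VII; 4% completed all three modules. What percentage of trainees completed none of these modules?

5%

Using inclusion–exclusion:
P(union) = 47 + 49 + 50 − 19 − 19 − 17 + 4 = 95%
P(none) = 100% − 95% = 5%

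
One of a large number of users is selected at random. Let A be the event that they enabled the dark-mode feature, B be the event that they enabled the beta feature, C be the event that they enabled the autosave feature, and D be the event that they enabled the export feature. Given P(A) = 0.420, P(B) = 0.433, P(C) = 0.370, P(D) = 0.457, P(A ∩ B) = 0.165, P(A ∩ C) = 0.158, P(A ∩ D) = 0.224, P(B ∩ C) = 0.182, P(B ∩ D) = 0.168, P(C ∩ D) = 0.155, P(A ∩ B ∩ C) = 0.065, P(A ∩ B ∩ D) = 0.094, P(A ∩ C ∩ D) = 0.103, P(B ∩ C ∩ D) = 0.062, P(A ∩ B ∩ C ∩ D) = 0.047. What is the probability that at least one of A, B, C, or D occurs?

0.905

P(A ∪ B ∪ C ∪ D) = 0.420 + 0.433 + 0.370 + 0.457 − 0.165 − 0.158 − 0.224 − 0.182 − 0.168 − 0.155 + 0.065 + 0.094 + 0.103 + 0.062 − 0.047 = 0.905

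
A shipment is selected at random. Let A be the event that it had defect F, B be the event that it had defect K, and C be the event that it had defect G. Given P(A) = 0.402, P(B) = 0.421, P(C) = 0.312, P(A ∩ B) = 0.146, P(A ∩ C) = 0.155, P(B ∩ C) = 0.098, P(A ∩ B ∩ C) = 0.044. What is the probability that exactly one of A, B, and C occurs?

0.469

Using the inclusion–exclusion count for exactly one event:
P(exactly one) = 0.402 + 0.421 + 0.312 − 2·0.146 − 2·0.155 − 2·0.098 + 3·0.044 = 0.469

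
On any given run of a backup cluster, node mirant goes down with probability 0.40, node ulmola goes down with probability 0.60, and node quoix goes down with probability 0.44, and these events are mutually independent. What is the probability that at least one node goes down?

0.8656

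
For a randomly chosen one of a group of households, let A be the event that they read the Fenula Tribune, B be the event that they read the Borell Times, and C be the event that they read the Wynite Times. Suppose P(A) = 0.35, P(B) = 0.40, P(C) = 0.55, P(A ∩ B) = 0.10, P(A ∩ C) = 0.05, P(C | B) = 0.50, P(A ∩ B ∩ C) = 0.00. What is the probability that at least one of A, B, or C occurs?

P(B ∩ C) = P(B)·P(C|B) = 0.40 × 0.50 = 0.20
By inclusion-exclusion,
P(A ∪ B ∪ C) = 0.35 + 0.40 + 0.55 − 0.10 − 0.05 − 0.20 + 0.00 = 0.95

0.95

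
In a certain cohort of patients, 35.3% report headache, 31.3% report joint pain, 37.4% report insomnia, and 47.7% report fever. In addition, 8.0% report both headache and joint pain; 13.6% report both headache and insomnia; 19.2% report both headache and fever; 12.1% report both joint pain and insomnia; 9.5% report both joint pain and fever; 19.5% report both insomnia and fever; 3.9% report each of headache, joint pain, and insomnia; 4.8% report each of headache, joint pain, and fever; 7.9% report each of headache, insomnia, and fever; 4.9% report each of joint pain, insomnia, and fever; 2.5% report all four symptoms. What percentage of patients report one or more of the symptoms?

By inclusion-exclusion,
P(at least one) = 35.3 + 31.3 + 37.4 + 47.7 − 8.0 − 13.6 − 19.2 − 12.1 − 9.5 − 19.5 + 3.9 + 4.8 + 7.9 + 4.9 − 2.5 = 88.8%

88.8%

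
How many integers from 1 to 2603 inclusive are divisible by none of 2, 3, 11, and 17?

743

By inclusion–exclusion:
1301 + 867 + 236 + 153 − 433 − 118 − 76 − 78 − 51 − 13 + 39 + 25 + 6 + 4 − 2 = 1860
2603 − 1860 = 743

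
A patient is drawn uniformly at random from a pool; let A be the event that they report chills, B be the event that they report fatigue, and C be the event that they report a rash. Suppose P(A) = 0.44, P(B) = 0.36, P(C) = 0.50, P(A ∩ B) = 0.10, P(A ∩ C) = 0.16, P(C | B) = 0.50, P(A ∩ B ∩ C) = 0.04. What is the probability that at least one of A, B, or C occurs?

P(B ∩ C) = P(B)·P(C|B) = 0.36 × 0.50 = 0.18
P(A ∪ B ∪ C) = 0.44 + 0.36 + 0.50 − 0.10 − 0.16 − 0.18 + 0.04 = 0.90

0.90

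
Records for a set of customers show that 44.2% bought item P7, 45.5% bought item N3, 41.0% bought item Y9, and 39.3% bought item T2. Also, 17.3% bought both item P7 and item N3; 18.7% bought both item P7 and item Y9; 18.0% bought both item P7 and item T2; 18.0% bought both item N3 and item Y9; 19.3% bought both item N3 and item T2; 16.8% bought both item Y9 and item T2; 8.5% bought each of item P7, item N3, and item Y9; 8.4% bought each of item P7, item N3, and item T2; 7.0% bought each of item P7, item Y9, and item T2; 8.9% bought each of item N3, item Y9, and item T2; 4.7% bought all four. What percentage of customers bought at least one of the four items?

90.0%

P(≥1) = 44.2 + 45.5 + 41.0 + 39.3 − 17.3 − 18.7 − 18.0 − 18.0 − 19.3 − 16.8 + 8.5 + 8.4 + 7.0 + 8.9 − 4.7 = 90.0%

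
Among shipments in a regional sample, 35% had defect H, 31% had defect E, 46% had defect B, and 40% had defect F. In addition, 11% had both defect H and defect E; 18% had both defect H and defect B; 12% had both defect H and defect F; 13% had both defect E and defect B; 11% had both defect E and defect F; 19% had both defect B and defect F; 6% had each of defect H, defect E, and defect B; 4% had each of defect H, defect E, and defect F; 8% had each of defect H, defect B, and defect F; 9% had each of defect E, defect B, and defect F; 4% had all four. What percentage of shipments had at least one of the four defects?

P(≥1) = 35 + 31 + 46 + 40 − 11 − 18 − 12 − 13 − 11 − 19 + 6 + 4 + 8 + 9 − 4 = 91%

91%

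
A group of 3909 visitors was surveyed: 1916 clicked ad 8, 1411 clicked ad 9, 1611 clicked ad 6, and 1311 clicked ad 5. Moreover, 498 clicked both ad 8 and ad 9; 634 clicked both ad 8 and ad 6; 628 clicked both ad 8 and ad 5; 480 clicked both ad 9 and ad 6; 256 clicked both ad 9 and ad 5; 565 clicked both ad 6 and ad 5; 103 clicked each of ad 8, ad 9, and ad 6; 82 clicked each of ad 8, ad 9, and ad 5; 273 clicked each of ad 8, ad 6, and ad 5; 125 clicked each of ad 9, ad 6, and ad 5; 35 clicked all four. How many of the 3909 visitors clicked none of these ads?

|union| = 1916 + 1411 + 1611 + 1311 − 498 − 634 − 628 − 480 − 256 − 565 + 103 + 82 + 273 + 125 − 35 = 3736
None: 3909 − 3736 = 173

173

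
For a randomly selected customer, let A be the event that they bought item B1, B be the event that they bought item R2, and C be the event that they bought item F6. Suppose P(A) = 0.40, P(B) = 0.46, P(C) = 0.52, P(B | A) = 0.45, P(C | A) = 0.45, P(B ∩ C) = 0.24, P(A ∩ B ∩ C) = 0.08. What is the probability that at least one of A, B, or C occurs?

P(A ∩ B) = P(A)·P(B|A) = 0.40 × 0.45 = 0.18
P(A ∩ C) = P(A)·P(C|A) = 0.40 × 0.45 = 0.18
By inclusion–exclusion:
P(A ∪ B ∪ C) = 0.40 + 0.46 + 0.52 − 0.18 − 0.18 − 0.24 + 0.08 = 0.86

0.86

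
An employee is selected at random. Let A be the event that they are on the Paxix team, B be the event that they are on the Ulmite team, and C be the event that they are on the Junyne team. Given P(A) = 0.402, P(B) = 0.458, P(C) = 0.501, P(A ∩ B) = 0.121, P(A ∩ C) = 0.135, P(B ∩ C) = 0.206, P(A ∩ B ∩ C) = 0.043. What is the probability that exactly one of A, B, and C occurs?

By inclusion–exclusion (exactly-one form):
P(exactly one) = 0.402 + 0.458 + 0.501 − 2·0.121 − 2·0.135 − 2·0.206 + 3·0.043 = 0.566

0.566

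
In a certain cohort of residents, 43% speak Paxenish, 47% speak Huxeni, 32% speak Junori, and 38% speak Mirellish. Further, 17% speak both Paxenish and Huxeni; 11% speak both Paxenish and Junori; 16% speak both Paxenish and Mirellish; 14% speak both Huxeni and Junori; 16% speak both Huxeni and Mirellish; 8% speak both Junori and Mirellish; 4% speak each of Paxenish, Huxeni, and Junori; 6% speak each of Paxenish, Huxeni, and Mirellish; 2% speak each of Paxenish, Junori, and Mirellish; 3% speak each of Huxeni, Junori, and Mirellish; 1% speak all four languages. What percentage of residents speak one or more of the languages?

P(at least one) = 43 + 47 + 32 + 38 − 17 − 11 − 16 − 14 − 16 − 8 + 4 + 6 + 2 + 3 − 1 = 92%

92%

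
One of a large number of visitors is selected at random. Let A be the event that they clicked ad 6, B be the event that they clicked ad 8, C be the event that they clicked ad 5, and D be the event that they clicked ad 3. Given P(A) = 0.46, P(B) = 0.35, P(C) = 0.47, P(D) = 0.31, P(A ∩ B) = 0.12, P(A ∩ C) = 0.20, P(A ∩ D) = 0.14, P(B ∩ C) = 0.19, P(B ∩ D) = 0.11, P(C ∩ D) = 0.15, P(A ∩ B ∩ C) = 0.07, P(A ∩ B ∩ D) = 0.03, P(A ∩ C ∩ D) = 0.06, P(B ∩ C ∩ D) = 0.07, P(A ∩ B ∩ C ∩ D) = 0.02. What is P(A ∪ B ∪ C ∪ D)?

Apply inclusion-exclusion:
P(A ∪ B ∪ C ∪ D) = 0.46 + 0.35 + 0.47 + 0.31 − 0.12 − 0.20 − 0.14 − 0.19 − 0.11 − 0.15 + 0.07 + 0.03 + 0.06 + 0.07 − 0.02 = 0.89

0.89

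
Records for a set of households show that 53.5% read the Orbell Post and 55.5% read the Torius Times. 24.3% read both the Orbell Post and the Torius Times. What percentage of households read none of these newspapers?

15.3%

By inclusion-exclusion,
P(union) = 53.5 + 55.5 − 24.3 = 84.7%
P(none) = 100% − 84.7% = 15.3%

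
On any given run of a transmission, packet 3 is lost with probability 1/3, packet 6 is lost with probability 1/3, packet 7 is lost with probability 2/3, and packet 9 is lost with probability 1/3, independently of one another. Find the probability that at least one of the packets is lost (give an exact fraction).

P(none) = (1 − 1/3) × (1 − 1/3) × (1 − 2/3) × (1 − 1/3) = 2/3 × 2/3 × 1/3 × 2/3 = 8/81
P(at least one) = 1 − 8/81 = 73/81

73/81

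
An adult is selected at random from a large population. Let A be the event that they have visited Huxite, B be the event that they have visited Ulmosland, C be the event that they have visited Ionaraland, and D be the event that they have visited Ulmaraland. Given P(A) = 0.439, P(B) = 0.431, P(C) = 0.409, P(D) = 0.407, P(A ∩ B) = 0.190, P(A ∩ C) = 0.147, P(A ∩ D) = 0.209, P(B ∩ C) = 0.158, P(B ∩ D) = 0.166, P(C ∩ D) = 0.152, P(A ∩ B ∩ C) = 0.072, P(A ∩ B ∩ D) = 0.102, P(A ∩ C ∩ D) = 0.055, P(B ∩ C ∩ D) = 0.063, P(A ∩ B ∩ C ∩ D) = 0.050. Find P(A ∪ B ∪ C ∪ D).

0.906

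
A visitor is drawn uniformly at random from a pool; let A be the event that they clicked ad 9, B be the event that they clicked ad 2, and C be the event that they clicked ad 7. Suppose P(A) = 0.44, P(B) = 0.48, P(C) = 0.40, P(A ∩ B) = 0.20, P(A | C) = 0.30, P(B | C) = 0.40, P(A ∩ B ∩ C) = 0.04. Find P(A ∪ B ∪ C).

0.88

P(A ∩ C) = P(C)·P(A|C) = 0.40 × 0.30 = 0.12
P(B ∩ C) = P(C)·P(B|C) = 0.40 × 0.40 = 0.16
P(A ∪ B ∪ C) = 0.44 + 0.48 + 0.40 − 0.20 − 0.12 − 0.16 + 0.04 = 0.88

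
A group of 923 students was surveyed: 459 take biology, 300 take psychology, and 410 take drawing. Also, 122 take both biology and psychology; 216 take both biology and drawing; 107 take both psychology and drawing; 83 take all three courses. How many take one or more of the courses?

807

|at least one| = 459 + 300 + 410 − 122 − 216 − 107 + 83 = 807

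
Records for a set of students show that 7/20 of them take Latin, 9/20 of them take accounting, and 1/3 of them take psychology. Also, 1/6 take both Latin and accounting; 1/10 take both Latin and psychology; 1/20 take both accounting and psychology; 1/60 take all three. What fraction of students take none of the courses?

P(at least one) = 7/20 + 9/20 + 1/3 − 1/6 − 1/10 − 1/20 + 1/60 = 5/6
P(none) = 1 − 5/6 = 1/6

1/6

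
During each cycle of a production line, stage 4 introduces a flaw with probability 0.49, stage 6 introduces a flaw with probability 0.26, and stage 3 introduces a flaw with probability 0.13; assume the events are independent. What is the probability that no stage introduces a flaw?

0.328338

Independence gives P(none) = ∏(1 − pᵢ).
P(none) = (1 − 0.49) × (1 − 0.26) × (1 − 0.13) = 0.51 × 0.74 × 0.87 = 0.328338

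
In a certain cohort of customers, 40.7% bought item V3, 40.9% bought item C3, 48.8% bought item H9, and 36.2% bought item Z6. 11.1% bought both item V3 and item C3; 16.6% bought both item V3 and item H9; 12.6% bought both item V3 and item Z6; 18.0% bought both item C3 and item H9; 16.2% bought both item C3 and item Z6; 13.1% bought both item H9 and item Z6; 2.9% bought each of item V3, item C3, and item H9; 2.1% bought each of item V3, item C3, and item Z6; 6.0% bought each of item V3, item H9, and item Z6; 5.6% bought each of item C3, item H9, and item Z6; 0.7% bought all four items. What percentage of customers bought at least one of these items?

94.9%

Using inclusion–exclusion:
P(at least one) = 40.7 + 40.9 + 48.8 + 36.2 − 11.1 − 16.6 − 12.6 − 18.0 − 16.2 − 13.1 + 2.9 + 2.1 + 6.0 + 5.6 − 0.7 = 94.9%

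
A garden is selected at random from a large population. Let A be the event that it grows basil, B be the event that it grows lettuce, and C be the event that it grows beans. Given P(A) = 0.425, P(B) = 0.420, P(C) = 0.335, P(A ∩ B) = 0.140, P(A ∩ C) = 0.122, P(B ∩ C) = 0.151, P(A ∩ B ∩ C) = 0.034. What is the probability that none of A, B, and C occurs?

0.199

P(A ∪ B ∪ C) = 0.425 + 0.420 + 0.335 − 0.140 − 0.122 − 0.151 + 0.034 = 0.801
P(none) = 1 − 0.801 = 0.199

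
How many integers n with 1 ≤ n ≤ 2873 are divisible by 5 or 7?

902

Using inclusion–exclusion:
574 + 410 − 82 = 902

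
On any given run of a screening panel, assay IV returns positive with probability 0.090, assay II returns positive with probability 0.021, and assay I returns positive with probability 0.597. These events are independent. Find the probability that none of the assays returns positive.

P(none) = (1 − 0.090) × (1 − 0.021) × (1 − 0.597) = 0.910 × 0.979 × 0.403 = 0.35902867

0.35902867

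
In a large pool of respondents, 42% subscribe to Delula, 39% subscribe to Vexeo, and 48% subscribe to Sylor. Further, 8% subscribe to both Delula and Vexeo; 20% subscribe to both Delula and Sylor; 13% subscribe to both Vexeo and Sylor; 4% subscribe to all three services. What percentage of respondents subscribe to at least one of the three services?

By inclusion-exclusion,
P(union) = 42 + 39 + 48 − 8 − 20 − 13 + 4 = 92%

92%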